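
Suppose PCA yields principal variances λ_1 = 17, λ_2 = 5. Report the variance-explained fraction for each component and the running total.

Step 1 — total variance = trace(Sigma) = Σ λ_i = 17 + 5 = 22.

Step 2 — fraction explained by component i = λ_i / Σ λ:
  PC1: 17/22 = 0.7727
  PC2: 5/22 = 0.2273

Step 3 — cumulative fraction after k components = (λ_1 + ... + λ_k) / Σ λ:
  k = 1: 17/22 = 0.7727
  k = 2: (17 + 5)/22 = 22/22 = 1

Summary (fraction, with percent):

explained: PC1 0.7727 (77.27%), PC2 0.2273 (22.73%);  cumulative: 0.7727, 1


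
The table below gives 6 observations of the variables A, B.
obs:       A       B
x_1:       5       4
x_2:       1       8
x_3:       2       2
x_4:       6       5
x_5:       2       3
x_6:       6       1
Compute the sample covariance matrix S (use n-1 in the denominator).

Step 1 — column means:
  mean(A) = (5 + 1 + 2 + 6 + 2 + 6) / 6 = 22/6 = 3.6667
  mean(B) = (4 + 8 + 2 + 5 + 3 + 1) / 6 = 23/6 = 3.8333

Step 2 — sample covariance S[i,j] = (1/(n-1)) · Σ_k (x_{k,i} - mean_i) · (x_{k,j} - mean_j), with n-1 = 5.
  S[A,A] = ((1.3333)·(1.3333) + (-2.6667)·(-2.6667) + (-1.6667)·(-1.6667) + (2.3333)·(2.3333) + (-1.6667)·(-1.6667) + (2.3333)·(2.3333)) / 5 = 25.3333/5 = 5.0667
  S[A,B] = ((1.3333)·(0.1667) + (-2.6667)·(4.1667) + (-1.6667)·(-1.8333) + (2.3333)·(1.1667) + (-1.6667)·(-0.8333) + (2.3333)·(-2.8333)) / 5 = -10.3333/5 = -2.0667
  S[B,B] = ((0.1667)·(0.1667) + (4.1667)·(4.1667) + (-1.8333)·(-1.8333) + (1.1667)·(1.1667) + (-0.8333)·(-0.8333) + (-2.8333)·(-2.8333)) / 5 = 30.8333/5 = 6.1667

S is symmetric (S[j,i] = S[i,j]). Assembling:

S = [[5.0667, -2.0667],
 [-2.0667, 6.1667]]


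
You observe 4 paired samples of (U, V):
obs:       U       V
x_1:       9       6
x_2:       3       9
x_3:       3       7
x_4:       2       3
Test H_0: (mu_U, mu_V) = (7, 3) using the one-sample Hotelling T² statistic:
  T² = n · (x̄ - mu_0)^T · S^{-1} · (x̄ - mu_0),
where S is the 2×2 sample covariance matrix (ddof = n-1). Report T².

Step 1 — sample mean vector:
  mean(U) = (9 + 3 + 3 + 2) / 4 = 17/4 = 4.25
  mean(V) = (6 + 9 + 7 + 3) / 4 = 25/4 = 6.25
  x̄ = (4.25, 6.25),  deviation x̄ - mu_0 = (4.25, 6.25) - (7, 3) = (-2.75, 3.25).

Step 2 — sample covariance matrix, S[i,j] = (1/(n-1)) · Σ_k (x_{k,i} - mean_i) · (x_{k,j} - mean_j), divisor n-1 = 3:
  S[U,U] = ((4.75)·(4.75) + (-1.25)·(-1.25) + (-1.25)·(-1.25) + (-2.25)·(-2.25)) / 3 = 30.75/3 = 10.25
  S[U,V] = ((4.75)·(-0.25) + (-1.25)·(2.75) + (-1.25)·(0.75) + (-2.25)·(-3.25)) / 3 = 1.75/3 = 0.5833
  S[V,V] = ((-0.25)·(-0.25) + (2.75)·(2.75) + (0.75)·(0.75) + (-3.25)·(-3.25)) / 3 = 18.75/3 = 6.25
  S = [[10.25, 0.5833],
 [0.5833, 6.25]].

Step 3 — invert S. det(S) = 10.25·6.25 - (0.5833)² = 63.7222.
  S^{-1} = (1/det) · [[d, -b], [-b, a]] = [[0.0981, -0.0092],
 [-0.0092, 0.1609]].

Step 4 — quadratic form (x̄ - mu_0)^T · S^{-1} · (x̄ - mu_0):
  S^{-1} · (x̄ - mu_0) = (-0.2995, 0.548),
  (x̄ - mu_0)^T · [...] = (-2.75)·(-0.2995) + (3.25)·(0.548) = 2.6044.

Step 5 — scale by n: T² = 4 · 2.6044 = 10.4176.

T² ≈ 10.4176


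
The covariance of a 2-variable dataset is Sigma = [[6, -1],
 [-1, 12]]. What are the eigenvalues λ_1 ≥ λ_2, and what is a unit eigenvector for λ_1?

Step 1 — characteristic polynomial of 2×2 Sigma:
  det(Sigma - λI) = λ² - trace · λ + det = 0.
  trace = 6 + 12 = 18, det = 6·12 - (-1)² = 71.
Step 2 — discriminant:
  Δ = trace² - 4·det = 324 - 284 = 40.
Step 3 — eigenvalues:
  λ = (trace ± √Δ)/2 = (18 ± 6.3246)/2,
  λ_1 = 12.1623,  λ_2 = 5.8377.

Step 4 — unit eigenvector for λ_1: solve (Sigma - λ_1 I)v = 0. First row:
  (6 - 12.1623)·v_x + (-1)·v_y = 0, i.e. (-6.1623)·v_x + (-1)·v_y = 0,
  so v ∝ (b, λ_1 - a) = (-1, 6.1623); multiply by -1 so the first entry is positive: u = (1, -6.1623).
  ||u|| = √((1)² + (-6.1623)²) = √(38.9737) ≈ 6.2429,
  v_1 = u/||u|| ≈ (0.1602, -0.9871) (||v_1|| = 1).

λ_1 = 12.1623,  λ_2 = 5.8377;  v_1 ≈ (0.1602, -0.9871)


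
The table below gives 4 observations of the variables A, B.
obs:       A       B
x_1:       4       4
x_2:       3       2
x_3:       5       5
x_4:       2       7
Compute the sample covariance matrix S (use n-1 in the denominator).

Step 1 — column means:
  mean(A) = (4 + 3 + 5 + 2) / 4 = 14/4 = 3.5
  mean(B) = (4 + 2 + 5 + 7) / 4 = 18/4 = 4.5

Step 2 — sample covariance S[i,j] = (1/(n-1)) · Σ_k (x_{k,i} - mean_i) · (x_{k,j} - mean_j), with n-1 = 3.
  S[A,A] = ((0.5)·(0.5) + (-0.5)·(-0.5) + (1.5)·(1.5) + (-1.5)·(-1.5)) / 3 = 5/3 = 1.6667
  S[A,B] = ((0.5)·(-0.5) + (-0.5)·(-2.5) + (1.5)·(0.5) + (-1.5)·(2.5)) / 3 = -2/3 = -0.6667
  S[B,B] = ((-0.5)·(-0.5) + (-2.5)·(-2.5) + (0.5)·(0.5) + (2.5)·(2.5)) / 3 = 13/3 = 4.3333

S is symmetric (S[j,i] = S[i,j]). Assembling:

S = [[1.6667, -0.6667],
 [-0.6667, 4.3333]]


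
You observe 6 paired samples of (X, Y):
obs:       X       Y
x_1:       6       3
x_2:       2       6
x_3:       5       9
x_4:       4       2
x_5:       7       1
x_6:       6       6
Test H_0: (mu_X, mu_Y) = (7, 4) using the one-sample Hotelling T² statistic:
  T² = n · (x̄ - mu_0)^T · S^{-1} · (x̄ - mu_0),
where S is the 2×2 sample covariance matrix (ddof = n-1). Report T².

Step 1 — sample mean vector:
  mean(X) = (6 + 2 + 5 + 4 + 7 + 6) / 6 = 30/6 = 5
  mean(Y) = (3 + 6 + 9 + 2 + 1 + 6) / 6 = 27/6 = 4.5
  x̄ = (5, 4.5),  deviation x̄ - mu_0 = (5, 4.5) - (7, 4) = (-2, 0.5).

Step 2 — sample covariance matrix, S[i,j] = (1/(n-1)) · Σ_k (x_{k,i} - mean_i) · (x_{k,j} - mean_j), divisor n-1 = 5:
  S[X,X] = ((1)·(1) + (-3)·(-3) + (0)·(0) + (-1)·(-1) + (2)·(2) + (1)·(1)) / 5 = 16/5 = 3.2
  S[X,Y] = ((1)·(-1.5) + (-3)·(1.5) + (0)·(4.5) + (-1)·(-2.5) + (2)·(-3.5) + (1)·(1.5)) / 5 = -9/5 = -1.8
  S[Y,Y] = ((-1.5)·(-1.5) + (1.5)·(1.5) + (4.5)·(4.5) + (-2.5)·(-2.5) + (-3.5)·(-3.5) + (1.5)·(1.5)) / 5 = 45.5/5 = 9.1
  S = [[3.2, -1.8],
 [-1.8, 9.1]].

Step 3 — invert S. det(S) = 3.2·9.1 - (-1.8)² = 25.88.
  S^{-1} = (1/det) · [[d, -b], [-b, a]] = [[0.3516, 0.0696],
 [0.0696, 0.1236]].

Step 4 — quadratic form (x̄ - mu_0)^T · S^{-1} · (x̄ - mu_0):
  S^{-1} · (x̄ - mu_0) = (-0.6685, -0.0773),
  (x̄ - mu_0)^T · [...] = (-2)·(-0.6685) + (0.5)·(-0.0773) = 1.2983.

Step 5 — scale by n: T² = 6 · 1.2983 = 7.7898.

T² ≈ 7.7898


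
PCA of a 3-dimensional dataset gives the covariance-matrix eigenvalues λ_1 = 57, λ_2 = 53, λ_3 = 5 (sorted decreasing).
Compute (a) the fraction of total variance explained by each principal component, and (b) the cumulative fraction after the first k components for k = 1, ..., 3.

Step 1 — total variance = trace(Sigma) = Σ λ_i = 57 + 53 + 5 = 115.

Step 2 — fraction explained by component i = λ_i / Σ λ:
  PC1: 57/115 = 0.4957
  PC2: 53/115 = 0.4609
  PC3: 5/115 = 0.0435

Step 3 — cumulative fraction after k components = (λ_1 + ... + λ_k) / Σ λ:
  k = 1: 57/115 = 0.4957
  k = 2: (57 + 53)/115 = 110/115 = 0.9565
  k = 3: (57 + 53 + 5)/115 = 115/115 = 1

Summary (fraction, with percent):

explained: PC1 0.4957 (49.57%), PC2 0.4609 (46.09%), PC3 0.0435 (4.35%);  cumulative: 0.4957, 0.9565, 1


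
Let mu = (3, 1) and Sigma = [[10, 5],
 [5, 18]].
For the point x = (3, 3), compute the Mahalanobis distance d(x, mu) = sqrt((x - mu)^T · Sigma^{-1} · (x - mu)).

Step 1 — centre the observation: (x - mu) = (0, 2).

Step 2 — invert Sigma. det(Sigma) = 10·18 - (5)² = 155.
  Sigma^{-1} = (1/det) · [[d, -b], [-b, a]] = [[0.1161, -0.0323],
 [-0.0323, 0.0645]].

Step 3 — form the quadratic (x - mu)^T · Sigma^{-1} · (x - mu):
  Sigma^{-1} · (x - mu) = (-0.0645, 0.129).
  (x - mu)^T · [Sigma^{-1} · (x - mu)] = (0)·(-0.0645) + (2)·(0.129) = 0.2581.

Step 4 — take square root: d = √(0.2581) ≈ 0.508.

d(x, mu) = √(0.2581) ≈ 0.508


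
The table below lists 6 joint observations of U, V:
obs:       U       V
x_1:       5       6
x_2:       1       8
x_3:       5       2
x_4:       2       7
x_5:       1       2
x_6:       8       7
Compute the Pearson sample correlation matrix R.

Step 1 — column means:
  mean(U) = (5 + 1 + 5 + 2 + 1 + 8) / 6 = 22/6 = 3.6667
  mean(V) = (6 + 8 + 2 + 7 + 2 + 7) / 6 = 32/6 = 5.3333

Step 2 — sample variances and covariances s[i,j] = (1/(n-1)) · Σ_k (x_{k,i} - mean_i) · (x_{k,j} - mean_j), with n-1 = 5:
  s[U,U] = ((1.3333)·(1.3333) + (-2.6667)·(-2.6667) + (1.3333)·(1.3333) + (-1.6667)·(-1.6667) + (-2.6667)·(-2.6667) + (4.3333)·(4.3333)) / 5 = 39.3333/5 = 7.8667
  s[U,V] = ((1.3333)·(0.6667) + (-2.6667)·(2.6667) + (1.3333)·(-3.3333) + (-1.6667)·(1.6667) + (-2.6667)·(-3.3333) + (4.3333)·(1.6667)) / 5 = 2.6667/5 = 0.5333
  s[V,V] = ((0.6667)·(0.6667) + (2.6667)·(2.6667) + (-3.3333)·(-3.3333) + (1.6667)·(1.6667) + (-3.3333)·(-3.3333) + (1.6667)·(1.6667)) / 5 = 35.3333/5 = 7.0667
  Sample standard deviations s_i = √(s[i,i]):
  s(U) = √(7.8667) = 2.8048
  s(V) = √(7.0667) = 2.6583

Step 3 — r_{ij} = s_{ij} / (s_i · s_j):
  r[U,U] = 1 (diagonal).
  r[U,V] = 0.5333 / (2.8048 · 2.6583) = 0.5333 / 7.4559 = 0.0715
  r[V,V] = 1 (diagonal).

R is symmetric with unit diagonal. Assembling:

R = [[1, 0.0715],
 [0.0715, 1]]


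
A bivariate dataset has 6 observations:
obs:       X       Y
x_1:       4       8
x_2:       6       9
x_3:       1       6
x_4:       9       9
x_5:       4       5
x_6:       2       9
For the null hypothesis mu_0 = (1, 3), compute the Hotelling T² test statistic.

Step 1 — sample mean vector:
  mean(X) = (4 + 6 + 1 + 9 + 4 + 2) / 6 = 26/6 = 4.3333
  mean(Y) = (8 + 9 + 6 + 9 + 5 + 9) / 6 = 46/6 = 7.6667
  x̄ = (4.3333, 7.6667),  deviation x̄ - mu_0 = (4.3333, 7.6667) - (1, 3) = (3.3333, 4.6667).

Step 2 — sample covariance matrix, S[i,j] = (1/(n-1)) · Σ_k (x_{k,i} - mean_i) · (x_{k,j} - mean_j), divisor n-1 = 5:
  S[X,X] = ((-0.3333)·(-0.3333) + (1.6667)·(1.6667) + (-3.3333)·(-3.3333) + (4.6667)·(4.6667) + (-0.3333)·(-0.3333) + (-2.3333)·(-2.3333)) / 5 = 41.3333/5 = 8.2667
  S[X,Y] = ((-0.3333)·(0.3333) + (1.6667)·(1.3333) + (-3.3333)·(-1.6667) + (4.6667)·(1.3333) + (-0.3333)·(-2.6667) + (-2.3333)·(1.3333)) / 5 = 11.6667/5 = 2.3333
  S[Y,Y] = ((0.3333)·(0.3333) + (1.3333)·(1.3333) + (-1.6667)·(-1.6667) + (1.3333)·(1.3333) + (-2.6667)·(-2.6667) + (1.3333)·(1.3333)) / 5 = 15.3333/5 = 3.0667
  S = [[8.2667, 2.3333],
 [2.3333, 3.0667]].

Step 3 — invert S. det(S) = 8.2667·3.0667 - (2.3333)² = 19.9067.
  S^{-1} = (1/det) · [[d, -b], [-b, a]] = [[0.1541, -0.1172],
 [-0.1172, 0.4153]].

Step 4 — quadratic form (x̄ - mu_0)^T · S^{-1} · (x̄ - mu_0):
  S^{-1} · (x̄ - mu_0) = (-0.0335, 1.5472),
  (x̄ - mu_0)^T · [...] = (3.3333)·(-0.0335) + (4.6667)·(1.5472) = 7.1087.

Step 5 — scale by n: T² = 6 · 7.1087 = 42.6524.

T² ≈ 42.6524


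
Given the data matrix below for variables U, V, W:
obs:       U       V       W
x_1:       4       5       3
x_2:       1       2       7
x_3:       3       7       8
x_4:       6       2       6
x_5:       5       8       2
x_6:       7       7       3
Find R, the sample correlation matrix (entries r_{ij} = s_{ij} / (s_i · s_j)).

Step 1 — column means:
  mean(U) = (4 + 1 + 3 + 6 + 5 + 7) / 6 = 26/6 = 4.3333
  mean(V) = (5 + 2 + 7 + 2 + 8 + 7) / 6 = 31/6 = 5.1667
  mean(W) = (3 + 7 + 8 + 6 + 2 + 3) / 6 = 29/6 = 4.8333

Step 2 — sample variances and covariances s[i,j] = (1/(n-1)) · Σ_k (x_{k,i} - mean_i) · (x_{k,j} - mean_j), with n-1 = 5:
  s[U,U] = ((-0.3333)·(-0.3333) + (-3.3333)·(-3.3333) + (-1.3333)·(-1.3333) + (1.6667)·(1.6667) + (0.6667)·(0.6667) + (2.6667)·(2.6667)) / 5 = 23.3333/5 = 4.6667
  s[U,V] = ((-0.3333)·(-0.1667) + (-3.3333)·(-3.1667) + (-1.3333)·(1.8333) + (1.6667)·(-3.1667) + (0.6667)·(2.8333) + (2.6667)·(1.8333)) / 5 = 9.6667/5 = 1.9333
  s[U,W] = ((-0.3333)·(-1.8333) + (-3.3333)·(2.1667) + (-1.3333)·(3.1667) + (1.6667)·(1.1667) + (0.6667)·(-2.8333) + (2.6667)·(-1.8333)) / 5 = -15.6667/5 = -3.1333
  s[V,V] = ((-0.1667)·(-0.1667) + (-3.1667)·(-3.1667) + (1.8333)·(1.8333) + (-3.1667)·(-3.1667) + (2.8333)·(2.8333) + (1.8333)·(1.8333)) / 5 = 34.8333/5 = 6.9667
  s[V,W] = ((-0.1667)·(-1.8333) + (-3.1667)·(2.1667) + (1.8333)·(3.1667) + (-3.1667)·(1.1667) + (2.8333)·(-2.8333) + (1.8333)·(-1.8333)) / 5 = -15.8333/5 = -3.1667
  s[W,W] = ((-1.8333)·(-1.8333) + (2.1667)·(2.1667) + (3.1667)·(3.1667) + (1.1667)·(1.1667) + (-2.8333)·(-2.8333) + (-1.8333)·(-1.8333)) / 5 = 30.8333/5 = 6.1667
  Sample standard deviations s_i = √(s[i,i]):
  s(U) = √(4.6667) = 2.1602
  s(V) = √(6.9667) = 2.6394
  s(W) = √(6.1667) = 2.4833

Step 3 — r_{ij} = s_{ij} / (s_i · s_j):
  r[U,U] = 1 (diagonal).
  r[U,V] = 1.9333 / (2.1602 · 2.6394) = 1.9333 / 5.7019 = 0.3391
  r[U,W] = -3.1333 / (2.1602 · 2.4833) = -3.1333 / 5.3645 = -0.5841
  r[V,V] = 1 (diagonal).
  r[V,W] = -3.1667 / (2.6394 · 2.4833) = -3.1667 / 6.5545 = -0.4831
  r[W,W] = 1 (diagonal).

R is symmetric with unit diagonal. Assembling:

R = [[1, 0.3391, -0.5841],
 [0.3391, 1, -0.4831],
 [-0.5841, -0.4831, 1]]


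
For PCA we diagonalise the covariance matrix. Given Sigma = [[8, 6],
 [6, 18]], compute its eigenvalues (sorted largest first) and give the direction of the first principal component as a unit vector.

Step 1 — characteristic polynomial of 2×2 Sigma:
  det(Sigma - λI) = λ² - trace · λ + det = 0.
  trace = 8 + 18 = 26, det = 8·18 - (6)² = 108.
Step 2 — discriminant:
  Δ = trace² - 4·det = 676 - 432 = 244.
Step 3 — eigenvalues:
  λ = (trace ± √Δ)/2 = (26 ± 15.6205)/2,
  λ_1 = 20.8102,  λ_2 = 5.1898.

Step 4 — unit eigenvector for λ_1: solve (Sigma - λ_1 I)v = 0. First row:
  (8 - 20.8102)·v_x + (6)·v_y = 0, i.e. (-12.8102)·v_x + (6)·v_y = 0,
  so v ∝ (b, λ_1 - a) = (6, 12.8102) = u.
  ||u|| = √((6)² + (12.8102)²) = √(200.1025) ≈ 14.1458,
  v_1 = u/||u|| ≈ (0.4242, 0.9056) (||v_1|| = 1).

λ_1 = 20.8102,  λ_2 = 5.1898;  v_1 ≈ (0.4242, 0.9056)


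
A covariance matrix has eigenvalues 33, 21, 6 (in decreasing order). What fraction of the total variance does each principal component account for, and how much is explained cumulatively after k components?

Step 1 — total variance = trace(Sigma) = Σ λ_i = 33 + 21 + 6 = 60.

Step 2 — fraction explained by component i = λ_i / Σ λ:
  PC1: 33/60 = 0.55
  PC2: 21/60 = 0.35
  PC3: 6/60 = 0.1

Step 3 — cumulative fraction after k components = (λ_1 + ... + λ_k) / Σ λ:
  k = 1: 33/60 = 0.55
  k = 2: (33 + 21)/60 = 54/60 = 0.9
  k = 3: (33 + 21 + 6)/60 = 60/60 = 1

Summary (fraction, with percent):

explained: PC1 0.55 (55%), PC2 0.35 (35%), PC3 0.1 (10%);  cumulative: 0.55, 0.9, 1


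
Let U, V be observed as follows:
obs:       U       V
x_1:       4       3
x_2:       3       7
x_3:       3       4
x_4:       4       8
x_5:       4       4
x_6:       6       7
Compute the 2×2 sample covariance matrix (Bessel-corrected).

Step 1 — column means:
  mean(U) = (4 + 3 + 3 + 4 + 4 + 6) / 6 = 24/6 = 4
  mean(V) = (3 + 7 + 4 + 8 + 4 + 7) / 6 = 33/6 = 5.5

Step 2 — sample covariance S[i,j] = (1/(n-1)) · Σ_k (x_{k,i} - mean_i) · (x_{k,j} - mean_j), with n-1 = 5.
  S[U,U] = ((0)·(0) + (-1)·(-1) + (-1)·(-1) + (0)·(0) + (0)·(0) + (2)·(2)) / 5 = 6/5 = 1.2
  S[U,V] = ((0)·(-2.5) + (-1)·(1.5) + (-1)·(-1.5) + (0)·(2.5) + (0)·(-1.5) + (2)·(1.5)) / 5 = 3/5 = 0.6
  S[V,V] = ((-2.5)·(-2.5) + (1.5)·(1.5) + (-1.5)·(-1.5) + (2.5)·(2.5) + (-1.5)·(-1.5) + (1.5)·(1.5)) / 5 = 21.5/5 = 4.3

S is symmetric (S[j,i] = S[i,j]). Assembling:

S = [[1.2, 0.6],
 [0.6, 4.3]]


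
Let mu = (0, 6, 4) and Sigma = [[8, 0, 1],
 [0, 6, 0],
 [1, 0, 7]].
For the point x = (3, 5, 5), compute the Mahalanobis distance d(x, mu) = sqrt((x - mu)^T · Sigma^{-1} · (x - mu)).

Step 1 — centre the observation: (x - mu) = (3, -1, 1).

Step 2 — invert Sigma (cofactor / det for 3×3, or solve directly):
  Sigma^{-1} = [[0.1273, 0, -0.0182],
 [0, 0.1667, 0],
 [-0.0182, 0, 0.1455]].

Step 3 — form the quadratic (x - mu)^T · Sigma^{-1} · (x - mu):
  Sigma^{-1} · (x - mu) = (0.3636, -0.1667, 0.0909).
  (x - mu)^T · [Sigma^{-1} · (x - mu)] = (3)·(0.3636) + (-1)·(-0.1667) + (1)·(0.0909) = 1.3485.

Step 4 — take square root: d = √(1.3485) ≈ 1.1612.

d(x, mu) = √(1.3485) ≈ 1.1612


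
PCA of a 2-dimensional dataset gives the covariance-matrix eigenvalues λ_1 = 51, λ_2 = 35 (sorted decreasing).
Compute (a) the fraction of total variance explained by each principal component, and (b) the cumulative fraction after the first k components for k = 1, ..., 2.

Step 1 — total variance = trace(Sigma) = Σ λ_i = 51 + 35 = 86.

Step 2 — fraction explained by component i = λ_i / Σ λ:
  PC1: 51/86 = 0.593
  PC2: 35/86 = 0.407

Step 3 — cumulative fraction after k components = (λ_1 + ... + λ_k) / Σ λ:
  k = 1: 51/86 = 0.593
  k = 2: (51 + 35)/86 = 86/86 = 1

Summary (fraction, with percent):

explained: PC1 0.593 (59.3%), PC2 0.407 (40.7%);  cumulative: 0.593, 1


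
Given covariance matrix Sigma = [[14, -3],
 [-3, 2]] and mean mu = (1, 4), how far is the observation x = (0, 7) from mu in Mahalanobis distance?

Step 1 — centre the observation: (x - mu) = (-1, 3).

Step 2 — invert Sigma. det(Sigma) = 14·2 - (-3)² = 19.
  Sigma^{-1} = (1/det) · [[d, -b], [-b, a]] = [[0.1053, 0.1579],
 [0.1579, 0.7368]].

Step 3 — form the quadratic (x - mu)^T · Sigma^{-1} · (x - mu):
  Sigma^{-1} · (x - mu) = (0.3684, 2.0526).
  (x - mu)^T · [Sigma^{-1} · (x - mu)] = (-1)·(0.3684) + (3)·(2.0526) = 5.7895.

Step 4 — take square root: d = √(5.7895) ≈ 2.4061.

d(x, mu) = √(5.7895) ≈ 2.4061


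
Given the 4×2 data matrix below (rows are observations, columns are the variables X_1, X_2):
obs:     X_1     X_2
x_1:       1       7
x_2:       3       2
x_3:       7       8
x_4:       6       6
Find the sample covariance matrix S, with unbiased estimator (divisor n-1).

Step 1 — column means:
  mean(X_1) = (1 + 3 + 7 + 6) / 4 = 17/4 = 4.25
  mean(X_2) = (7 + 2 + 8 + 6) / 4 = 23/4 = 5.75

Step 2 — sample covariance S[i,j] = (1/(n-1)) · Σ_k (x_{k,i} - mean_i) · (x_{k,j} - mean_j), with n-1 = 3.
  S[X_1,X_1] = ((-3.25)·(-3.25) + (-1.25)·(-1.25) + (2.75)·(2.75) + (1.75)·(1.75)) / 3 = 22.75/3 = 7.5833
  S[X_1,X_2] = ((-3.25)·(1.25) + (-1.25)·(-3.75) + (2.75)·(2.25) + (1.75)·(0.25)) / 3 = 7.25/3 = 2.4167
  S[X_2,X_2] = ((1.25)·(1.25) + (-3.75)·(-3.75) + (2.25)·(2.25) + (0.25)·(0.25)) / 3 = 20.75/3 = 6.9167

S is symmetric (S[j,i] = S[i,j]). Assembling:

S = [[7.5833, 2.4167],
 [2.4167, 6.9167]]


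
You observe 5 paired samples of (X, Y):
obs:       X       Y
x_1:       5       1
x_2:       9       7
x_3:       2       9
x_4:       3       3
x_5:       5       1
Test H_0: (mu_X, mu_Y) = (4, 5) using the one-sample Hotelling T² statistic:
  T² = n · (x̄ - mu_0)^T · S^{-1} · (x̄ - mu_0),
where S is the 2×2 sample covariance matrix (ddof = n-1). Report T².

Step 1 — sample mean vector:
  mean(X) = (5 + 9 + 2 + 3 + 5) / 5 = 24/5 = 4.8
  mean(Y) = (1 + 7 + 9 + 3 + 1) / 5 = 21/5 = 4.2
  x̄ = (4.8, 4.2),  deviation x̄ - mu_0 = (4.8, 4.2) - (4, 5) = (0.8, -0.8).

Step 2 — sample covariance matrix, S[i,j] = (1/(n-1)) · Σ_k (x_{k,i} - mean_i) · (x_{k,j} - mean_j), divisor n-1 = 4:
  S[X,X] = ((0.2)·(0.2) + (4.2)·(4.2) + (-2.8)·(-2.8) + (-1.8)·(-1.8) + (0.2)·(0.2)) / 4 = 28.8/4 = 7.2
  S[X,Y] = ((0.2)·(-3.2) + (4.2)·(2.8) + (-2.8)·(4.8) + (-1.8)·(-1.2) + (0.2)·(-3.2)) / 4 = -0.8/4 = -0.2
  S[Y,Y] = ((-3.2)·(-3.2) + (2.8)·(2.8) + (4.8)·(4.8) + (-1.2)·(-1.2) + (-3.2)·(-3.2)) / 4 = 52.8/4 = 13.2
  S = [[7.2, -0.2],
 [-0.2, 13.2]].

Step 3 — invert S. det(S) = 7.2·13.2 - (-0.2)² = 95.
  S^{-1} = (1/det) · [[d, -b], [-b, a]] = [[0.1389, 0.0021],
 [0.0021, 0.0758]].

Step 4 — quadratic form (x̄ - mu_0)^T · S^{-1} · (x̄ - mu_0):
  S^{-1} · (x̄ - mu_0) = (0.1095, -0.0589),
  (x̄ - mu_0)^T · [...] = (0.8)·(0.1095) + (-0.8)·(-0.0589) = 0.1347.

Step 5 — scale by n: T² = 5 · 0.1347 = 0.6737.

T² ≈ 0.6737


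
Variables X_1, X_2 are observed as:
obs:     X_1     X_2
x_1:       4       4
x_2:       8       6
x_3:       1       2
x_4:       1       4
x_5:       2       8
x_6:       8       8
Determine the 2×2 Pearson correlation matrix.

Step 1 — column means:
  mean(X_1) = (4 + 8 + 1 + 1 + 2 + 8) / 6 = 24/6 = 4
  mean(X_2) = (4 + 6 + 2 + 4 + 8 + 8) / 6 = 32/6 = 5.3333

Step 2 — sample variances and covariances s[i,j] = (1/(n-1)) · Σ_k (x_{k,i} - mean_i) · (x_{k,j} - mean_j), with n-1 = 5:
  s[X_1,X_1] = ((0)·(0) + (4)·(4) + (-3)·(-3) + (-3)·(-3) + (-2)·(-2) + (4)·(4)) / 5 = 54/5 = 10.8
  s[X_1,X_2] = ((0)·(-1.3333) + (4)·(0.6667) + (-3)·(-3.3333) + (-3)·(-1.3333) + (-2)·(2.6667) + (4)·(2.6667)) / 5 = 22/5 = 4.4
  s[X_2,X_2] = ((-1.3333)·(-1.3333) + (0.6667)·(0.6667) + (-3.3333)·(-3.3333) + (-1.3333)·(-1.3333) + (2.6667)·(2.6667) + (2.6667)·(2.6667)) / 5 = 29.3333/5 = 5.8667
  Sample standard deviations s_i = √(s[i,i]):
  s(X_1) = √(10.8) = 3.2863
  s(X_2) = √(5.8667) = 2.4221

Step 3 — r_{ij} = s_{ij} / (s_i · s_j):
  r[X_1,X_1] = 1 (diagonal).
  r[X_1,X_2] = 4.4 / (3.2863 · 2.4221) = 4.4 / 7.9599 = 0.5528
  r[X_2,X_2] = 1 (diagonal).

R is symmetric with unit diagonal. Assembling:

R = [[1, 0.5528],
 [0.5528, 1]]


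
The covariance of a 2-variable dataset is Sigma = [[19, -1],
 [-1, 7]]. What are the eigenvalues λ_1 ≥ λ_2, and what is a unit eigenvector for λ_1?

Step 1 — characteristic polynomial of 2×2 Sigma:
  det(Sigma - λI) = λ² - trace · λ + det = 0.
  trace = 19 + 7 = 26, det = 19·7 - (-1)² = 132.
Step 2 — discriminant:
  Δ = trace² - 4·det = 676 - 528 = 148.
Step 3 — eigenvalues:
  λ = (trace ± √Δ)/2 = (26 ± 12.1655)/2,
  λ_1 = 19.0828,  λ_2 = 6.9172.

Step 4 — unit eigenvector for λ_1: solve (Sigma - λ_1 I)v = 0. First row:
  (19 - 19.0828)·v_x + (-1)·v_y = 0, i.e. (-0.0828)·v_x + (-1)·v_y = 0,
  so v ∝ (b, λ_1 - a) = (-1, 0.0828); multiply by -1 so the first entry is positive: u = (1, -0.0828).
  ||u|| = √((1)² + (-0.0828)²) = √(1.0068) ≈ 1.0034,
  v_1 = u/||u|| ≈ (0.9966, -0.0825) (||v_1|| = 1).

λ_1 = 19.0828,  λ_2 = 6.9172;  v_1 ≈ (0.9966, -0.0825)


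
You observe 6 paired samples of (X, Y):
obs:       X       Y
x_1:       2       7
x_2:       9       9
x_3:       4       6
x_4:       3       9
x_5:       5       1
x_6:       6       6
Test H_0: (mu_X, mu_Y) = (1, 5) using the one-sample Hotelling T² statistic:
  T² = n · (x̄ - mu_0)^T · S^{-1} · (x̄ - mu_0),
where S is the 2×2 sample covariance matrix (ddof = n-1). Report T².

Step 1 — sample mean vector:
  mean(X) = (2 + 9 + 4 + 3 + 5 + 6) / 6 = 29/6 = 4.8333
  mean(Y) = (7 + 9 + 6 + 9 + 1 + 6) / 6 = 38/6 = 6.3333
  x̄ = (4.8333, 6.3333),  deviation x̄ - mu_0 = (4.8333, 6.3333) - (1, 5) = (3.8333, 1.3333).

Step 2 — sample covariance matrix, S[i,j] = (1/(n-1)) · Σ_k (x_{k,i} - mean_i) · (x_{k,j} - mean_j), divisor n-1 = 5:
  S[X,X] = ((-2.8333)·(-2.8333) + (4.1667)·(4.1667) + (-0.8333)·(-0.8333) + (-1.8333)·(-1.8333) + (0.1667)·(0.1667) + (1.1667)·(1.1667)) / 5 = 30.8333/5 = 6.1667
  S[X,Y] = ((-2.8333)·(0.6667) + (4.1667)·(2.6667) + (-0.8333)·(-0.3333) + (-1.8333)·(2.6667) + (0.1667)·(-5.3333) + (1.1667)·(-0.3333)) / 5 = 3.3333/5 = 0.6667
  S[Y,Y] = ((0.6667)·(0.6667) + (2.6667)·(2.6667) + (-0.3333)·(-0.3333) + (2.6667)·(2.6667) + (-5.3333)·(-5.3333) + (-0.3333)·(-0.3333)) / 5 = 43.3333/5 = 8.6667
  S = [[6.1667, 0.6667],
 [0.6667, 8.6667]].

Step 3 — invert S. det(S) = 6.1667·8.6667 - (0.6667)² = 53.
  S^{-1} = (1/det) · [[d, -b], [-b, a]] = [[0.1635, -0.0126],
 [-0.0126, 0.1164]].

Step 4 — quadratic form (x̄ - mu_0)^T · S^{-1} · (x̄ - mu_0):
  S^{-1} · (x̄ - mu_0) = (0.6101, 0.1069),
  (x̄ - mu_0)^T · [...] = (3.8333)·(0.6101) + (1.3333)·(0.1069) = 2.4811.

Step 5 — scale by n: T² = 6 · 2.4811 = 14.8868.

T² ≈ 14.8868


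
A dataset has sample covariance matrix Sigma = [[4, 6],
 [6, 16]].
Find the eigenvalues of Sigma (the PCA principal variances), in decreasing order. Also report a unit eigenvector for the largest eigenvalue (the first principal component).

Step 1 — characteristic polynomial of 2×2 Sigma:
  det(Sigma - λI) = λ² - trace · λ + det = 0.
  trace = 4 + 16 = 20, det = 4·16 - (6)² = 28.
Step 2 — discriminant:
  Δ = trace² - 4·det = 400 - 112 = 288.
Step 3 — eigenvalues:
  λ = (trace ± √Δ)/2 = (20 ± 16.9706)/2,
  λ_1 = 18.4853,  λ_2 = 1.5147.

Step 4 — unit eigenvector for λ_1: solve (Sigma - λ_1 I)v = 0. First row:
  (4 - 18.4853)·v_x + (6)·v_y = 0, i.e. (-14.4853)·v_x + (6)·v_y = 0,
  so v ∝ (b, λ_1 - a) = (6, 14.4853) = u.
  ||u|| = √((6)² + (14.4853)²) = √(245.8234) ≈ 15.6788,
  v_1 = u/||u|| ≈ (0.3827, 0.9239) (||v_1|| = 1).

λ_1 = 18.4853,  λ_2 = 1.5147;  v_1 ≈ (0.3827, 0.9239)


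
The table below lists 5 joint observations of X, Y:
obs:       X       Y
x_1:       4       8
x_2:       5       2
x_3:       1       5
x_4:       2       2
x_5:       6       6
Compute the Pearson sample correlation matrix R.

Step 1 — column means:
  mean(X) = (4 + 5 + 1 + 2 + 6) / 5 = 18/5 = 3.6
  mean(Y) = (8 + 2 + 5 + 2 + 6) / 5 = 23/5 = 4.6

Step 2 — sample variances and covariances s[i,j] = (1/(n-1)) · Σ_k (x_{k,i} - mean_i) · (x_{k,j} - mean_j), with n-1 = 4:
  s[X,X] = ((0.4)·(0.4) + (1.4)·(1.4) + (-2.6)·(-2.6) + (-1.6)·(-1.6) + (2.4)·(2.4)) / 4 = 17.2/4 = 4.3
  s[X,Y] = ((0.4)·(3.4) + (1.4)·(-2.6) + (-2.6)·(0.4) + (-1.6)·(-2.6) + (2.4)·(1.4)) / 4 = 4.2/4 = 1.05
  s[Y,Y] = ((3.4)·(3.4) + (-2.6)·(-2.6) + (0.4)·(0.4) + (-2.6)·(-2.6) + (1.4)·(1.4)) / 4 = 27.2/4 = 6.8
  Sample standard deviations s_i = √(s[i,i]):
  s(X) = √(4.3) = 2.0736
  s(Y) = √(6.8) = 2.6077

Step 3 — r_{ij} = s_{ij} / (s_i · s_j):
  r[X,X] = 1 (diagonal).
  r[X,Y] = 1.05 / (2.0736 · 2.6077) = 1.05 / 5.4074 = 0.1942
  r[Y,Y] = 1 (diagonal).

R is symmetric with unit diagonal. Assembling:

R = [[1, 0.1942],
 [0.1942, 1]]


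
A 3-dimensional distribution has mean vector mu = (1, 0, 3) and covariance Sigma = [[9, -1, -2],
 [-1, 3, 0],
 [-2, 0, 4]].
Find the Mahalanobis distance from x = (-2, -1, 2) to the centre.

Step 1 — centre the observation: (x - mu) = (-3, -1, -1).

Step 2 — invert Sigma (cofactor / det for 3×3, or solve directly):
  Sigma^{-1} = [[0.1304, 0.0435, 0.0652],
 [0.0435, 0.3478, 0.0217],
 [0.0652, 0.0217, 0.2826]].

Step 3 — form the quadratic (x - mu)^T · Sigma^{-1} · (x - mu):
  Sigma^{-1} · (x - mu) = (-0.5, -0.5, -0.5).
  (x - mu)^T · [Sigma^{-1} · (x - mu)] = (-3)·(-0.5) + (-1)·(-0.5) + (-1)·(-0.5) = 2.5.

Step 4 — take square root: d = √(2.5) ≈ 1.5811.

d(x, mu) = √(2.5) ≈ 1.5811


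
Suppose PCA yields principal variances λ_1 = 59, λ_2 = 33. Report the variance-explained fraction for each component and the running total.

Step 1 — total variance = trace(Sigma) = Σ λ_i = 59 + 33 = 92.

Step 2 — fraction explained by component i = λ_i / Σ λ:
  PC1: 59/92 = 0.6413
  PC2: 33/92 = 0.3587

Step 3 — cumulative fraction after k components = (λ_1 + ... + λ_k) / Σ λ:
  k = 1: 59/92 = 0.6413
  k = 2: (59 + 33)/92 = 92/92 = 1

Summary (fraction, with percent):

explained: PC1 0.6413 (64.13%), PC2 0.3587 (35.87%);  cumulative: 0.6413, 1


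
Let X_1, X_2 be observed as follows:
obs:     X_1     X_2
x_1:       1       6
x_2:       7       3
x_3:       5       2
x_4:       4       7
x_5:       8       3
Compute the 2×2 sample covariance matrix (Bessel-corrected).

Step 1 — column means:
  mean(X_1) = (1 + 7 + 5 + 4 + 8) / 5 = 25/5 = 5
  mean(X_2) = (6 + 3 + 2 + 7 + 3) / 5 = 21/5 = 4.2

Step 2 — sample covariance S[i,j] = (1/(n-1)) · Σ_k (x_{k,i} - mean_i) · (x_{k,j} - mean_j), with n-1 = 4.
  S[X_1,X_1] = ((-4)·(-4) + (2)·(2) + (0)·(0) + (-1)·(-1) + (3)·(3)) / 4 = 30/4 = 7.5
  S[X_1,X_2] = ((-4)·(1.8) + (2)·(-1.2) + (0)·(-2.2) + (-1)·(2.8) + (3)·(-1.2)) / 4 = -16/4 = -4
  S[X_2,X_2] = ((1.8)·(1.8) + (-1.2)·(-1.2) + (-2.2)·(-2.2) + (2.8)·(2.8) + (-1.2)·(-1.2)) / 4 = 18.8/4 = 4.7

S is symmetric (S[j,i] = S[i,j]). Assembling:

S = [[7.5, -4],
 [-4, 4.7]]


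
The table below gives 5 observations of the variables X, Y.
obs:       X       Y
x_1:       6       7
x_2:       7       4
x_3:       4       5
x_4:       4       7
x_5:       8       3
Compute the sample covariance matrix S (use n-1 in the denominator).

Step 1 — column means:
  mean(X) = (6 + 7 + 4 + 4 + 8) / 5 = 29/5 = 5.8
  mean(Y) = (7 + 4 + 5 + 7 + 3) / 5 = 26/5 = 5.2

Step 2 — sample covariance S[i,j] = (1/(n-1)) · Σ_k (x_{k,i} - mean_i) · (x_{k,j} - mean_j), with n-1 = 4.
  S[X,X] = ((0.2)·(0.2) + (1.2)·(1.2) + (-1.8)·(-1.8) + (-1.8)·(-1.8) + (2.2)·(2.2)) / 4 = 12.8/4 = 3.2
  S[X,Y] = ((0.2)·(1.8) + (1.2)·(-1.2) + (-1.8)·(-0.2) + (-1.8)·(1.8) + (2.2)·(-2.2)) / 4 = -8.8/4 = -2.2
  S[Y,Y] = ((1.8)·(1.8) + (-1.2)·(-1.2) + (-0.2)·(-0.2) + (1.8)·(1.8) + (-2.2)·(-2.2)) / 4 = 12.8/4 = 3.2

S is symmetric (S[j,i] = S[i,j]). Assembling:

S = [[3.2, -2.2],
 [-2.2, 3.2]]


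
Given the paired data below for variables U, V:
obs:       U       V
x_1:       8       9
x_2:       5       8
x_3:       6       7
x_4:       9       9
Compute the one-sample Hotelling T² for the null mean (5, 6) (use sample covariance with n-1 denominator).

Step 1 — sample mean vector:
  mean(U) = (8 + 5 + 6 + 9) / 4 = 28/4 = 7
  mean(V) = (9 + 8 + 7 + 9) / 4 = 33/4 = 8.25
  x̄ = (7, 8.25),  deviation x̄ - mu_0 = (7, 8.25) - (5, 6) = (2, 2.25).

Step 2 — sample covariance matrix, S[i,j] = (1/(n-1)) · Σ_k (x_{k,i} - mean_i) · (x_{k,j} - mean_j), divisor n-1 = 3:
  S[U,U] = ((1)·(1) + (-2)·(-2) + (-1)·(-1) + (2)·(2)) / 3 = 10/3 = 3.3333
  S[U,V] = ((1)·(0.75) + (-2)·(-0.25) + (-1)·(-1.25) + (2)·(0.75)) / 3 = 4/3 = 1.3333
  S[V,V] = ((0.75)·(0.75) + (-0.25)·(-0.25) + (-1.25)·(-1.25) + (0.75)·(0.75)) / 3 = 2.75/3 = 0.9167
  S = [[3.3333, 1.3333],
 [1.3333, 0.9167]].

Step 3 — invert S. det(S) = 3.3333·0.9167 - (1.3333)² = 1.2778.
  S^{-1} = (1/det) · [[d, -b], [-b, a]] = [[0.7174, -1.0435],
 [-1.0435, 2.6087]].

Step 4 — quadratic form (x̄ - mu_0)^T · S^{-1} · (x̄ - mu_0):
  S^{-1} · (x̄ - mu_0) = (-0.913, 3.7826),
  (x̄ - mu_0)^T · [...] = (2)·(-0.913) + (2.25)·(3.7826) = 6.6848.

Step 5 — scale by n: T² = 4 · 6.6848 = 26.7391.

T² ≈ 26.7391


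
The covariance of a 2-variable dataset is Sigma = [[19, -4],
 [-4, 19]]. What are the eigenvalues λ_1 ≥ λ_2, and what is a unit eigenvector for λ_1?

Step 1 — characteristic polynomial of 2×2 Sigma:
  det(Sigma - λI) = λ² - trace · λ + det = 0.
  trace = 19 + 19 = 38, det = 19·19 - (-4)² = 345.
Step 2 — discriminant:
  Δ = trace² - 4·det = 1444 - 1380 = 64.
Step 3 — eigenvalues:
  λ = (trace ± √Δ)/2 = (38 ± 8)/2,
  λ_1 = 23,  λ_2 = 15.

Step 4 — unit eigenvector for λ_1: solve (Sigma - λ_1 I)v = 0. First row:
  (19 - 23)·v_x + (-4)·v_y = 0, i.e. (-4)·v_x + (-4)·v_y = 0,
  so v ∝ (b, λ_1 - a) = (-4, 4); multiply by -1 so the first entry is positive: u = (4, -4).
  ||u|| = √((4)² + (-4)²) = √(32) ≈ 5.6569,
  v_1 = u/||u|| ≈ (0.7071, -0.7071) (||v_1|| = 1).

λ_1 = 23,  λ_2 = 15;  v_1 ≈ (0.7071, -0.7071)


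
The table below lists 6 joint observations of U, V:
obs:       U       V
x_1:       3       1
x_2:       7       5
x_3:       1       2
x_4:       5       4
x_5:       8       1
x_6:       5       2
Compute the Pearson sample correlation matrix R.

Step 1 — column means:
  mean(U) = (3 + 7 + 1 + 5 + 8 + 5) / 6 = 29/6 = 4.8333
  mean(V) = (1 + 5 + 2 + 4 + 1 + 2) / 6 = 15/6 = 2.5

Step 2 — sample variances and covariances s[i,j] = (1/(n-1)) · Σ_k (x_{k,i} - mean_i) · (x_{k,j} - mean_j), with n-1 = 5:
  s[U,U] = ((-1.8333)·(-1.8333) + (2.1667)·(2.1667) + (-3.8333)·(-3.8333) + (0.1667)·(0.1667) + (3.1667)·(3.1667) + (0.1667)·(0.1667)) / 5 = 32.8333/5 = 6.5667
  s[U,V] = ((-1.8333)·(-1.5) + (2.1667)·(2.5) + (-3.8333)·(-0.5) + (0.1667)·(1.5) + (3.1667)·(-1.5) + (0.1667)·(-0.5)) / 5 = 5.5/5 = 1.1
  s[V,V] = ((-1.5)·(-1.5) + (2.5)·(2.5) + (-0.5)·(-0.5) + (1.5)·(1.5) + (-1.5)·(-1.5) + (-0.5)·(-0.5)) / 5 = 13.5/5 = 2.7
  Sample standard deviations s_i = √(s[i,i]):
  s(U) = √(6.5667) = 2.5626
  s(V) = √(2.7) = 1.6432

Step 3 — r_{ij} = s_{ij} / (s_i · s_j):
  r[U,U] = 1 (diagonal).
  r[U,V] = 1.1 / (2.5626 · 1.6432) = 1.1 / 4.2107 = 0.2612
  r[V,V] = 1 (diagonal).

R is symmetric with unit diagonal. Assembling:

R = [[1, 0.2612],
 [0.2612, 1]]


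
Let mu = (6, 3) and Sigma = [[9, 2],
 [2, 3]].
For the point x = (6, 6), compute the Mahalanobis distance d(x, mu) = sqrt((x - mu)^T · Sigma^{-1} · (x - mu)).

Step 1 — centre the observation: (x - mu) = (0, 3).

Step 2 — invert Sigma. det(Sigma) = 9·3 - (2)² = 23.
  Sigma^{-1} = (1/det) · [[d, -b], [-b, a]] = [[0.1304, -0.087],
 [-0.087, 0.3913]].

Step 3 — form the quadratic (x - mu)^T · Sigma^{-1} · (x - mu):
  Sigma^{-1} · (x - mu) = (-0.2609, 1.1739).
  (x - mu)^T · [Sigma^{-1} · (x - mu)] = (0)·(-0.2609) + (3)·(1.1739) = 3.5217.

Step 4 — take square root: d = √(3.5217) ≈ 1.8766.

d(x, mu) = √(3.5217) ≈ 1.8766


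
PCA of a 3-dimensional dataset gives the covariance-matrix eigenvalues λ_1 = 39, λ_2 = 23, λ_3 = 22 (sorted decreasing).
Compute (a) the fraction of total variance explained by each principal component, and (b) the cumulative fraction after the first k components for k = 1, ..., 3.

Step 1 — total variance = trace(Sigma) = Σ λ_i = 39 + 23 + 22 = 84.

Step 2 — fraction explained by component i = λ_i / Σ λ:
  PC1: 39/84 = 0.4643
  PC2: 23/84 = 0.2738
  PC3: 22/84 = 0.2619

Step 3 — cumulative fraction after k components = (λ_1 + ... + λ_k) / Σ λ:
  k = 1: 39/84 = 0.4643
  k = 2: (39 + 23)/84 = 62/84 = 0.7381
  k = 3: (39 + 23 + 22)/84 = 84/84 = 1

Summary (fraction, with percent):

explained: PC1 0.4643 (46.43%), PC2 0.2738 (27.38%), PC3 0.2619 (26.19%);  cumulative: 0.4643, 0.7381, 1


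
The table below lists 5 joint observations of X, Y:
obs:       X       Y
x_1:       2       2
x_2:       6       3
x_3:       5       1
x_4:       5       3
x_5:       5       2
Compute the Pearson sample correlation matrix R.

Step 1 — column means:
  mean(X) = (2 + 6 + 5 + 5 + 5) / 5 = 23/5 = 4.6
  mean(Y) = (2 + 3 + 1 + 3 + 2) / 5 = 11/5 = 2.2

Step 2 — sample variances and covariances s[i,j] = (1/(n-1)) · Σ_k (x_{k,i} - mean_i) · (x_{k,j} - mean_j), with n-1 = 4:
  s[X,X] = ((-2.6)·(-2.6) + (1.4)·(1.4) + (0.4)·(0.4) + (0.4)·(0.4) + (0.4)·(0.4)) / 4 = 9.2/4 = 2.3
  s[X,Y] = ((-2.6)·(-0.2) + (1.4)·(0.8) + (0.4)·(-1.2) + (0.4)·(0.8) + (0.4)·(-0.2)) / 4 = 1.4/4 = 0.35
  s[Y,Y] = ((-0.2)·(-0.2) + (0.8)·(0.8) + (-1.2)·(-1.2) + (0.8)·(0.8) + (-0.2)·(-0.2)) / 4 = 2.8/4 = 0.7
  Sample standard deviations s_i = √(s[i,i]):
  s(X) = √(2.3) = 1.5166
  s(Y) = √(0.7) = 0.8367

Step 3 — r_{ij} = s_{ij} / (s_i · s_j):
  r[X,X] = 1 (diagonal).
  r[X,Y] = 0.35 / (1.5166 · 0.8367) = 0.35 / 1.2689 = 0.2758
  r[Y,Y] = 1 (diagonal).

R is symmetric with unit diagonal. Assembling:

R = [[1, 0.2758],
 [0.2758, 1]]


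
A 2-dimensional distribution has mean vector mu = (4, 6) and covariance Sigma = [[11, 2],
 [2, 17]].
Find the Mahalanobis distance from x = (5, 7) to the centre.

Step 1 — centre the observation: (x - mu) = (1, 1).

Step 2 — invert Sigma. det(Sigma) = 11·17 - (2)² = 183.
  Sigma^{-1} = (1/det) · [[d, -b], [-b, a]] = [[0.0929, -0.0109],
 [-0.0109, 0.0601]].

Step 3 — form the quadratic (x - mu)^T · Sigma^{-1} · (x - mu):
  Sigma^{-1} · (x - mu) = (0.082, 0.0492).
  (x - mu)^T · [Sigma^{-1} · (x - mu)] = (1)·(0.082) + (1)·(0.0492) = 0.1311.

Step 4 — take square root: d = √(0.1311) ≈ 0.3621.

d(x, mu) = √(0.1311) ≈ 0.3621


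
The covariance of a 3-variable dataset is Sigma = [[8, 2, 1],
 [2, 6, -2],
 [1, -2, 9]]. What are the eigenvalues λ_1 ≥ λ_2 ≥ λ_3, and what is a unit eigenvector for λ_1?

Step 1 — characteristic polynomial p(λ) = det(λI - Sigma) = λ³ - tr·λ² + c_1·λ - det, where tr = trace, c_1 = sum of the principal 2×2 minors, det = det(Sigma):
  tr = 8 + 6 + 9 = 23,
  c_1 = (8·6 - (2)²) + (8·9 - (1)²) + (6·9 - (-2)²) = 44 + 71 + 50 = 165,
  det = 8·(6·9 - (-2)²) - (2)·((2)·9 - (-2)·(1)) + (1)·((2)·(-2) - 6·(1)) = 8·(50) - (2)·(20) + (1)·(-10) = 350.
  So p(λ) = λ³ - 23λ² + 165λ - 350.
Step 2 — look for an integer root (rational root theorem: any rational root is an integer divisor of 350). Testing λ = 10:
  p(10) = 1000 - 2300 + 1650 - 350 = 0  ✓
  Dividing out (λ - 10): p(λ) = (λ - 10)(λ² - 13λ + 35).
Step 3 — remaining eigenvalues from the quadratic λ² - 13λ + 35 = 0:
  Δ = 13² - 4·35 = 169 - 140 = 29,  λ = (13 ± √29)/2 = (13 ± 5.3852)/2 ≈ 9.1926 or 3.8074.
  Sorted: λ_1 = 10,  λ_2 = 9.1926,  λ_3 = 3.8074  (check: sum = 23 = tr ✓).

Step 4 — unit eigenvector for λ_1 = 10: v spans the null space of (Sigma - λ_1 I), whose rows are
  r_1 = (-2, 2, 1),  r_2 = (2, -4, -2),  r_3 = (1, -2, -1).
  v is orthogonal to every row, so take v ∝ r_1 × r_2 = ((2)·(-2) - (1)·(-4), (1)·(2) - (-2)·(-2), (-2)·(-4) - (2)·(2)) = (0, -2, 4).
  Rescale (divide by 2; multiply by -1 so the first nonzero entry is positive): u = (0, 1, -2).
  ||u|| = √((0)² + (1)² + (-2)²) = √(5) ≈ 2.2361,  v_1 = u/||u|| ≈ (0, 0.4472, -0.8944) (||v_1|| = 1).

λ_1 = 10,  λ_2 = 9.1926,  λ_3 = 3.8074;  v_1 ≈ (0, 0.4472, -0.8944)


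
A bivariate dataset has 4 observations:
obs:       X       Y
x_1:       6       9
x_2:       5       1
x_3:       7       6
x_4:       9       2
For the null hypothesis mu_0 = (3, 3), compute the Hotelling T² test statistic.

Step 1 — sample mean vector:
  mean(X) = (6 + 5 + 7 + 9) / 4 = 27/4 = 6.75
  mean(Y) = (9 + 1 + 6 + 2) / 4 = 18/4 = 4.5
  x̄ = (6.75, 4.5),  deviation x̄ - mu_0 = (6.75, 4.5) - (3, 3) = (3.75, 1.5).

Step 2 — sample covariance matrix, S[i,j] = (1/(n-1)) · Σ_k (x_{k,i} - mean_i) · (x_{k,j} - mean_j), divisor n-1 = 3:
  S[X,X] = ((-0.75)·(-0.75) + (-1.75)·(-1.75) + (0.25)·(0.25) + (2.25)·(2.25)) / 3 = 8.75/3 = 2.9167
  S[X,Y] = ((-0.75)·(4.5) + (-1.75)·(-3.5) + (0.25)·(1.5) + (2.25)·(-2.5)) / 3 = -2.5/3 = -0.8333
  S[Y,Y] = ((4.5)·(4.5) + (-3.5)·(-3.5) + (1.5)·(1.5) + (-2.5)·(-2.5)) / 3 = 41/3 = 13.6667
  S = [[2.9167, -0.8333],
 [-0.8333, 13.6667]].

Step 3 — invert S. det(S) = 2.9167·13.6667 - (-0.8333)² = 39.1667.
  S^{-1} = (1/det) · [[d, -b], [-b, a]] = [[0.3489, 0.0213],
 [0.0213, 0.0745]].

Step 4 — quadratic form (x̄ - mu_0)^T · S^{-1} · (x̄ - mu_0):
  S^{-1} · (x̄ - mu_0) = (1.3404, 0.1915),
  (x̄ - mu_0)^T · [...] = (3.75)·(1.3404) + (1.5)·(0.1915) = 5.3138.

Step 5 — scale by n: T² = 4 · 5.3138 = 21.2553.

T² ≈ 21.2553


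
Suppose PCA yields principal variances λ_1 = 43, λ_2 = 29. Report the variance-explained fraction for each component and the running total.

Step 1 — total variance = trace(Sigma) = Σ λ_i = 43 + 29 = 72.

Step 2 — fraction explained by component i = λ_i / Σ λ:
  PC1: 43/72 = 0.5972
  PC2: 29/72 = 0.4028

Step 3 — cumulative fraction after k components = (λ_1 + ... + λ_k) / Σ λ:
  k = 1: 43/72 = 0.5972
  k = 2: (43 + 29)/72 = 72/72 = 1

Summary (fraction, with percent):

explained: PC1 0.5972 (59.72%), PC2 0.4028 (40.28%);  cumulative: 0.5972, 1


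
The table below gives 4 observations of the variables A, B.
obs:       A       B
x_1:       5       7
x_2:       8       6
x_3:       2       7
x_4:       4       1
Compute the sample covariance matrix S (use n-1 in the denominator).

Step 1 — column means:
  mean(A) = (5 + 8 + 2 + 4) / 4 = 19/4 = 4.75
  mean(B) = (7 + 6 + 7 + 1) / 4 = 21/4 = 5.25

Step 2 — sample covariance S[i,j] = (1/(n-1)) · Σ_k (x_{k,i} - mean_i) · (x_{k,j} - mean_j), with n-1 = 3.
  S[A,A] = ((0.25)·(0.25) + (3.25)·(3.25) + (-2.75)·(-2.75) + (-0.75)·(-0.75)) / 3 = 18.75/3 = 6.25
  S[A,B] = ((0.25)·(1.75) + (3.25)·(0.75) + (-2.75)·(1.75) + (-0.75)·(-4.25)) / 3 = 1.25/3 = 0.4167
  S[B,B] = ((1.75)·(1.75) + (0.75)·(0.75) + (1.75)·(1.75) + (-4.25)·(-4.25)) / 3 = 24.75/3 = 8.25

S is symmetric (S[j,i] = S[i,j]). Assembling:

S = [[6.25, 0.4167],
 [0.4167, 8.25]]


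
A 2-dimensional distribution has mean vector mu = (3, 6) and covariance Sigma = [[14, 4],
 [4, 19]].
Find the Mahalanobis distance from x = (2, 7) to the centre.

Step 1 — centre the observation: (x - mu) = (-1, 1).

Step 2 — invert Sigma. det(Sigma) = 14·19 - (4)² = 250.
  Sigma^{-1} = (1/det) · [[d, -b], [-b, a]] = [[0.076, -0.016],
 [-0.016, 0.056]].

Step 3 — form the quadratic (x - mu)^T · Sigma^{-1} · (x - mu):
  Sigma^{-1} · (x - mu) = (-0.092, 0.072).
  (x - mu)^T · [Sigma^{-1} · (x - mu)] = (-1)·(-0.092) + (1)·(0.072) = 0.164.

Step 4 — take square root: d = √(0.164) ≈ 0.405.

d(x, mu) = √(0.164) ≈ 0.405
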